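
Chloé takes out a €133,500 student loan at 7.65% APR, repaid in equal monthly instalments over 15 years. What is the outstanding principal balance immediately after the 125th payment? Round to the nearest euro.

€57,789

With monthly rate i = 7.65%/12 = 0.0063750, the balance after k of n payments is P · [(1+i)^n − (1+i)^k] / [(1+i)^n − 1].
(1+0.0063750)^180 = 3.13885416 and (1+0.0063750)^125 = 2.21299257, so the balance is 133,500 × (3.13885416 − 2.21299257) / (3.13885416 − 1) = €57,789.13.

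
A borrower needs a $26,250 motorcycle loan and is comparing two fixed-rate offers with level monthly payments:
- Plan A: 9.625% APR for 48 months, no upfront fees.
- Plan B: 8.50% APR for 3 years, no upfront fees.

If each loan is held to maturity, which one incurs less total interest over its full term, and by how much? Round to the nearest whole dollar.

Plan B by $1,899

Plan A: monthly rate = 9.625%/12 = 0.0080208; payment = 26,250 × 0.0080208 / (1 − (1+0.0080208)^−48) = $661.05.
Total interest on Plan A = 48 × $661.05 − $26,250 = $5,480.40.
Plan B: monthly rate = 8.5%/12 = 0.0070833; payment = 26,250 × 0.0070833 / (1 − (1+0.0070833)^−36) = $828.65.
Total interest on Plan B = 36 × $828.65 − $26,250 = $3,581.40.
Plan B is lower by $1,899.00.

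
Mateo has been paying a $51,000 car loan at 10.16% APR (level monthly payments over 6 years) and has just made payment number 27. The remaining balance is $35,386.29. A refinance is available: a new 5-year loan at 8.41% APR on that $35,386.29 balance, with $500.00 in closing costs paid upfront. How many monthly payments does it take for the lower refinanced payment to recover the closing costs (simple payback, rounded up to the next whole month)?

3 months

Current payment = 51,000 × 10.16%/12 / (1 − (1+0.0084667)^−72) = $948.94.
Refinanced payment = 35,386.29 × 0.0070083 / (1 − (1+0.0070083)^−60) = $724.47.
Monthly savings = $948.94 − $724.47 = $224.47.
Break-even = $500.00 / $224.47 = 2.23 → 3 months.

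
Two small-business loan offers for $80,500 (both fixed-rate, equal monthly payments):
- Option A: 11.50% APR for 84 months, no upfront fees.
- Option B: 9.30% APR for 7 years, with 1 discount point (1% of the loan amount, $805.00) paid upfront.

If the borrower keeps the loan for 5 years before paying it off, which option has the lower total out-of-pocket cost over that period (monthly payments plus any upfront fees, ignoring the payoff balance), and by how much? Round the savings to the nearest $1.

Option B by $4,724

Option A: monthly rate = 11.5%/12 = 0.0095833; payment = 80,500 × 0.0095833 / (1 − (1+0.0095833)^−84) = $1,399.61.
Option B: monthly rate = 9.3%/12 = 0.0077500; payment = 80,500 × 0.0077500 / (1 − (1+0.0077500)^−84) = $1,307.46.
Over 60 months: Option A costs 60 × $1,399.61 = $83,976.60; Option B costs 60 × $1,307.46 + $805.00 = $79,252.60.
Option B is cheaper by $83,976.60 − $79,252.60 = $4,724.00.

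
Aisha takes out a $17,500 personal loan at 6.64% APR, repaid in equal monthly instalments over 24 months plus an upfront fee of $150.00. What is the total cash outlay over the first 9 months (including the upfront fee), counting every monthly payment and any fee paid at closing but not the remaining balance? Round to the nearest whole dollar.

At 6.64% the monthly rate is 0.0055333, so the payment is 17,500 × 0.0055333 / (1 − 1.0055333^−24) = $780.67.
Total outlay = 9 × $780.67 + $150.00 = $7,176.03.

$7,176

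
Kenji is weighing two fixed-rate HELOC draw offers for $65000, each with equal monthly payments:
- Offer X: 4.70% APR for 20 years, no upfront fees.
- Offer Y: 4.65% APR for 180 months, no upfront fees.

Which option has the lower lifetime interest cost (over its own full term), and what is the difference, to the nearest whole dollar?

Offer X: at 4.70% the monthly rate is 0.0039167, so the payment is 65,000 × 0.0039167 / (1 − 1.0039167^−240) = $418.27.
Total interest on Offer X = 240 × $418.27 − $65,000 = $35,384.80.
Offer Y: monthly rate = 4.65%/12 = 0.0038750; payment = 65,000 × 0.0038750 / (1 − (1+0.0038750)^−180) = $502.24.
Total interest on Offer Y = 180 × $502.24 − $65,000 = $25,403.20.
Offer Y is lower by $9,981.60.

Offer Y by $9,982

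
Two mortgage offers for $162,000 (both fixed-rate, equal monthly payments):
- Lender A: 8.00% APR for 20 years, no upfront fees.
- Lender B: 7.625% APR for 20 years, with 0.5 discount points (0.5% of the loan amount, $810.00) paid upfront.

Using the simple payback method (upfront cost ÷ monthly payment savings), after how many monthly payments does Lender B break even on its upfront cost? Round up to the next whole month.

Lender A: at 8.00% the monthly rate is 0.0066667, so the payment is 162,000 × 0.0066667 / (1 − 1.0066667^−240) = $1,355.03.
Lender B: at 7.625% the monthly rate is 0.0063542, so the payment is 162,000 × 0.0063542 / (1 − 1.0063542^−240) = $1,317.47.
Monthly savings = $1,355.03 − $1,317.47 = $37.56.
Break-even = $810.00 / $37.56 = 21.57 → 22 months.

22 months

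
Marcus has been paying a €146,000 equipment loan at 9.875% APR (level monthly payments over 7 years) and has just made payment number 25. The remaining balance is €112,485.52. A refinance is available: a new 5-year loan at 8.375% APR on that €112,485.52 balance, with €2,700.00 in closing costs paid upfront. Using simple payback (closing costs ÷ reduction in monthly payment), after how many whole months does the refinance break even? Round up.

Current payment = 146,000 × 9.875%/12 / (1 − (1+0.0082292)^−84) = €2,414.35.
Refinanced payment = 112,485.52 × 0.0069792 / (1 − (1+0.0069792)^−60) = €2,301.04.
Monthly savings = €2,414.35 − €2,301.04 = €113.31.
Break-even = €2,700.00 / €113.31 = 23.83 → 24 months.

24 months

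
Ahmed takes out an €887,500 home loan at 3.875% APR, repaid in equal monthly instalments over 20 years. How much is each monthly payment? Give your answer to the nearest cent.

Monthly rate = 3.875%/12 = 0.0032292; payment = 887,500 × 0.0032292 / (1 − (1+0.0032292)^−240) = €5,319.80.

€5,319.80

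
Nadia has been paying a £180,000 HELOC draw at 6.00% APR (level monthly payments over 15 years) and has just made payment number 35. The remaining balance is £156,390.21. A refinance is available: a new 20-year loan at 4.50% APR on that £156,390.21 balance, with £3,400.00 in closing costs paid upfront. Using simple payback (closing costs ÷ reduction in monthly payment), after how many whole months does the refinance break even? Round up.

7 months

Current payment = 180,000 × 6%/12 / (1 − (1+0.0050000)^−180) = £1,518.94.
Refinanced payment = 156,390.21 × 0.0037500 / (1 − (1+0.0037500)^−240) = £989.40.
Monthly savings = £1,518.94 − £989.40 = £529.54.
Break-even = £3,400.00 / £529.54 = 6.42 → 7 months.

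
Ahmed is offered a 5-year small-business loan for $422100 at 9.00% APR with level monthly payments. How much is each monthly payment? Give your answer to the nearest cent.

$8,762.10

At 9.00% the monthly rate is 0.0075000, so the payment is 422,100 × 0.0075000 / (1 − 1.0075000^−60) = $8,762.10.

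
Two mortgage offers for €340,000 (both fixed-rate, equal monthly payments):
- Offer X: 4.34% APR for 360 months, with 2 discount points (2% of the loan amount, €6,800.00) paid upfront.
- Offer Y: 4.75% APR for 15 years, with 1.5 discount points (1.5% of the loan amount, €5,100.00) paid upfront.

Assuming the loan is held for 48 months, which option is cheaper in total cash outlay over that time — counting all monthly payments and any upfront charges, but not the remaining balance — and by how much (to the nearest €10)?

Offer X by €44,100

Offer X: monthly rate = 4.34%/12 = 0.0036167; payment = 340,000 × 0.0036167 / (1 − (1+0.0036167)^−360) = €1,690.56.
Offer Y: monthly rate = 4.75%/12 = 0.0039583; payment = 340,000 × 0.0039583 / (1 − (1+0.0039583)^−180) = €2,644.63.
Over 48 months: Offer X costs 48 × €1,690.56 + €6,800.00 = €87,946.88; Offer Y costs 48 × €2,644.63 + €5,100.00 = €132,042.24.
Offer X is cheaper by €132,042.24 − €87,946.88 = €44,095.36.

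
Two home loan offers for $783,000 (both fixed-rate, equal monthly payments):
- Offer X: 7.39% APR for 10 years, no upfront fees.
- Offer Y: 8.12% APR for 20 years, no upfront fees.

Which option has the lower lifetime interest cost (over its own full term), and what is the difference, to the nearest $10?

Offer X: at 7.39% the monthly rate is 0.0061583, so the payment is 783,000 × 0.0061583 / (1 − 1.0061583^−120) = $9,249.46.
Total interest on Offer X = 120 × $9,249.46 − $783,000 = $326,935.20.
Offer Y: monthly rate = 8.12%/12 = 0.0067667; payment = 783,000 × 0.0067667 / (1 − (1+0.0067667)^−240) = $6,607.92.
Total interest on Offer Y = 240 × $6,607.92 − $783,000 = $802,900.80.
Offer X is lower by $475,965.60.

Offer X by $475,970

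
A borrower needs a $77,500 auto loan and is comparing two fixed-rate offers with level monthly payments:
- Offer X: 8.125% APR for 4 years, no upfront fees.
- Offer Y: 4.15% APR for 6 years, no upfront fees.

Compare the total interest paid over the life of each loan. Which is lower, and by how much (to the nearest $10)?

Offer Y by $3,350

Offer X: at 8.125% the monthly rate is 0.0067708, so the payment is 77,500 × 0.0067708 / (1 − 1.0067708^−48) = $1,896.55.
Total interest on Offer X = 48 × $1,896.55 − $77,500 = $13,534.40.
Offer Y: monthly rate = 4.15%/12 = 0.0034583; payment = 77,500 × 0.0034583 / (1 − (1+0.0034583)^−72) = $1,217.81.
Total interest on Offer Y = 72 × $1,217.81 − $77,500 = $10,182.32.
Offer Y is lower by $3,352.08.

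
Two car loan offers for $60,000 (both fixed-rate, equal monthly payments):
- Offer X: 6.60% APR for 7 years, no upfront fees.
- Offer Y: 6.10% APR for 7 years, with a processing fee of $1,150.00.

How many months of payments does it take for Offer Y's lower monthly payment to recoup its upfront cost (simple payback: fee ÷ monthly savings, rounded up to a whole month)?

Offer X: at 6.60% the monthly rate is 0.0055000, so the payment is 60,000 × 0.0055000 / (1 − 1.0055000^−84) = $893.87.
Offer Y: at 6.10% the monthly rate is 0.0050833, so the payment is 60,000 × 0.0050833 / (1 − 1.0050833^−84) = $879.39.
Monthly savings = $893.87 − $879.39 = $14.48.
Break-even = $1,150.00 / $14.48 = 79.42 → 80 months.

80 months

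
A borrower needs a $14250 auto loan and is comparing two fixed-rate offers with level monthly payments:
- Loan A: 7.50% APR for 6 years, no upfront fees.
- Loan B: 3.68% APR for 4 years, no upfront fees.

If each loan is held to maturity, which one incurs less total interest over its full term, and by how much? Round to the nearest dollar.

Loan B by $2,393

Loan A: monthly rate = 7.5%/12 = 0.0062500; payment = 14,250 × 0.0062500 / (1 − (1+0.0062500)^−72) = $246.38.
Total interest on Loan A = 72 × $246.38 − $14,250 = $3,489.36.
Loan B: monthly rate = 3.68%/12 = 0.0030667; payment = 14,250 × 0.0030667 / (1 − (1+0.0030667)^−48) = $319.72.
Total interest on Loan B = 48 × $319.72 − $14,250 = $1,096.56.
Loan B is lower by $2,392.80.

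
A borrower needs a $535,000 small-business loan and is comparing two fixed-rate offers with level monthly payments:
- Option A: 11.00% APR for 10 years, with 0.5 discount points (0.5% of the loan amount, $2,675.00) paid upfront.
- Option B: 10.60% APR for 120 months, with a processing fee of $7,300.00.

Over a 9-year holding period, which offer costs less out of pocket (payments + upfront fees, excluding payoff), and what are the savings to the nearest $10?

Option A: monthly rate = 11%/12 = 0.0091667; payment = 535,000 × 0.0091667 / (1 − (1+0.0091667)^−120) = $7,369.63.
Option B: monthly rate = 10.6%/12 = 0.0088333; payment = 535,000 × 0.0088333 / (1 − (1+0.0088333)^−120) = $7,249.01.
Over 108 months: Option A costs 108 × $7,369.63 + $2,675.00 = $798,595.04; Option B costs 108 × $7,249.01 + $7,300.00 = $790,193.08.
Option B is cheaper by $798,595.04 − $790,193.08 = $8,401.96.

Option B by $8,400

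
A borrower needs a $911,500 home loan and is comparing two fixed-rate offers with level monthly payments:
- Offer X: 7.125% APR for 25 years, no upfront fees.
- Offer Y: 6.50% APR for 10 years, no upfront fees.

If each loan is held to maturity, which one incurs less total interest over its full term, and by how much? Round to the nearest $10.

Offer Y by $712,560

Offer X: at 7.125% the monthly rate is 0.0059375, so the payment is 911,500 × 0.0059375 / (1 − 1.0059375^−300) = $6,515.16.
Total interest on Offer X = 300 × $6,515.16 − $911,500 = $1,043,048.00.
Offer Y: monthly rate = 6.5%/12 = 0.0054167; payment = 911,500 × 0.0054167 / (1 − (1+0.0054167)^−120) = $10,349.90.
Total interest on Offer Y = 120 × $10,349.90 − $911,500 = $330,488.00.
Offer Y is lower by $712,560.00.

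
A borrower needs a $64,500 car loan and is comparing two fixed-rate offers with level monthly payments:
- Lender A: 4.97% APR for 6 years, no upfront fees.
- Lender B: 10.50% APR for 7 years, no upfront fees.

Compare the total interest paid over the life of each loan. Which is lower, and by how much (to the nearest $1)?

Lender A by $16,624

Lender A: at 4.97% the monthly rate is 0.0041417, so the payment is 64,500 × 0.0041417 / (1 − 1.0041417^−72) = $1,037.87.
Total interest on Lender A = 72 × $1,037.87 − $64,500 = $10,226.64.
Lender B: monthly rate = 10.5%/12 = 0.0087500; payment = 64,500 × 0.0087500 / (1 − (1+0.0087500)^−84) = $1,087.51.
Total interest on Lender B = 84 × $1,087.51 − $64,500 = $26,850.84.
Lender A is lower by $16,624.20.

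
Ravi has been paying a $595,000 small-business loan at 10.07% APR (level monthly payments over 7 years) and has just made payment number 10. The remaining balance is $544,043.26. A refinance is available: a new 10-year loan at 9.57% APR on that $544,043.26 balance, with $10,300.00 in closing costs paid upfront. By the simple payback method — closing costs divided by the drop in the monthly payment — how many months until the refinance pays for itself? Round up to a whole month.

4 months

Current payment = 595,000 × 10.07%/12 / (1 − (1+0.0083917)^−84) = $9,899.24.
Refinanced payment = 544,043.26 × 0.0079750 / (1 − (1+0.0079750)^−120) = $7,060.65.
Monthly savings = $9,899.24 − $7,060.65 = $2,838.59.
Break-even = $10,300.00 / $2,838.59 = 3.63 → 4 months.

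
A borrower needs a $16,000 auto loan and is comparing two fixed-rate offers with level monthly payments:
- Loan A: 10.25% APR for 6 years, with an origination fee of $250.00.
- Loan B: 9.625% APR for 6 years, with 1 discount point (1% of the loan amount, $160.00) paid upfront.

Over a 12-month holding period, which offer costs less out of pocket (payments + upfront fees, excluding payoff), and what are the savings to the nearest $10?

Loan A: at 10.25% the monthly rate is 0.0085417, so the payment is 16,000 × 0.0085417 / (1 − 1.0085417^−72) = $298.43.
Loan B: at 9.625% the monthly rate is 0.0080208, so the payment is 16,000 × 0.0080208 / (1 − 1.0080208^−72) = $293.40.
Over 12 months: Loan A costs 12 × $298.43 + $250.00 = $3,831.16; Loan B costs 12 × $293.40 + $160.00 = $3,680.80.
Loan B is cheaper by $3,831.16 − $3,680.80 = $150.36.

Loan B by $150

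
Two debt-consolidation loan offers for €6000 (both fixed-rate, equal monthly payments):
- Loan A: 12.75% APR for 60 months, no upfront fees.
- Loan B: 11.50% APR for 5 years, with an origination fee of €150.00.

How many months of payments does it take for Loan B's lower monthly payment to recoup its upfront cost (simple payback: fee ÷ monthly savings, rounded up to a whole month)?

Loan A: monthly rate = 12.75%/12 = 0.0106250; payment = 6,000 × 0.0106250 / (1 − (1+0.0106250)^−60) = €135.75.
Loan B: at 11.50% the monthly rate is 0.0095833, so the payment is 6,000 × 0.0095833 / (1 − 1.0095833^−60) = €131.96.
Monthly savings = €135.75 − €131.96 = €3.79.
Break-even = €150.00 / €3.79 = 39.58 → 40 months.

40 months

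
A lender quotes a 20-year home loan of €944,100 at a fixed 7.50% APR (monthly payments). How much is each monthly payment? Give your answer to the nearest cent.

€7,605.61

At 7.50% the monthly rate is 0.0062500, so the payment is 944,100 × 0.0062500 / (1 − 1.0062500^−240) = €7,605.61.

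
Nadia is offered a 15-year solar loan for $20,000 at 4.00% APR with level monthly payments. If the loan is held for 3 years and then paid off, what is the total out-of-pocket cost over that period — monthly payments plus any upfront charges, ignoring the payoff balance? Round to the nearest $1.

$5,326

At 4.00% the monthly rate is 0.0033333, so the payment is 20,000 × 0.0033333 / (1 − 1.0033333^−180) = $147.94.
Total outlay = 36 × $147.94 = $5,325.84.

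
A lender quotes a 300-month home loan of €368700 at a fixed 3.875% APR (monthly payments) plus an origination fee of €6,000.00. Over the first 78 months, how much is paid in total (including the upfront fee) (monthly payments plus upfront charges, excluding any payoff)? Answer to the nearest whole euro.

€155,821

At 3.875% the monthly rate is 0.0032292, so the payment is 368,700 × 0.0032292 / (1 − 1.0032292^−300) = €1,920.78.
Total outlay = 78 × €1,920.78 + €6,000.00 = €155,820.84.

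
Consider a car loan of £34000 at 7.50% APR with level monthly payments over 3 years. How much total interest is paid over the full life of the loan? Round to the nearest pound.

£4,074

At 7.50% the monthly rate is 0.0062500, so the payment is 34,000 × 0.0062500 / (1 − 1.0062500^−36) = £1,057.61.
Total paid = 36 × £1,057.61 = £38,073.96; interest = £38,073.96 − £34,000 = £4,073.96.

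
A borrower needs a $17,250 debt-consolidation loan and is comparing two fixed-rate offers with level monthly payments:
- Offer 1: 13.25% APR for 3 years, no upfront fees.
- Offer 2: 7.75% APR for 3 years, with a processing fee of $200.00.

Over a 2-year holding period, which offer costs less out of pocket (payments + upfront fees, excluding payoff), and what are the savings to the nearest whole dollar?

Offer 1: monthly rate = 13.25%/12 = 0.0110417; payment = 17,250 × 0.0110417 / (1 − (1+0.0110417)^−36) = $583.30.
Offer 2: monthly rate = 7.75%/12 = 0.0064583; payment = 17,250 × 0.0064583 / (1 − (1+0.0064583)^−36) = $538.57.
Over 24 months: Offer 1 costs 24 × $583.30 = $13,999.20; Offer 2 costs 24 × $538.57 + $200.00 = $13,125.68.
Offer 2 is cheaper by $13,999.20 − $13,125.68 = $873.52.

Offer 2 by $874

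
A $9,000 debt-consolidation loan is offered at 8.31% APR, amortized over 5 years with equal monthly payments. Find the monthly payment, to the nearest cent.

Monthly rate = 8.31%/12 = 0.0069250; payment = 9,000 × 0.0069250 / (1 − (1+0.0069250)^−60) = $183.83.

$183.83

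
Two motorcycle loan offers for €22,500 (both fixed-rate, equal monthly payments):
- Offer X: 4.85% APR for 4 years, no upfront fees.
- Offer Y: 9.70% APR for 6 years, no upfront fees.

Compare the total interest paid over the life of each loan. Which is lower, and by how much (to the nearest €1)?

Offer X by €4,969

Offer X: monthly rate = 4.85%/12 = 0.0040417; payment = 22,500 × 0.0040417 / (1 − (1+0.0040417)^−48) = €516.63.
Total interest on Offer X = 48 × €516.63 − €22,500 = €2,298.24.
Offer Y: at 9.70% the monthly rate is 0.0080833, so the payment is 22,500 × 0.0080833 / (1 − 1.0080833^−72) = €413.44.
Total interest on Offer Y = 72 × €413.44 − €22,500 = €7,267.68.
Offer X is lower by €4,969.44.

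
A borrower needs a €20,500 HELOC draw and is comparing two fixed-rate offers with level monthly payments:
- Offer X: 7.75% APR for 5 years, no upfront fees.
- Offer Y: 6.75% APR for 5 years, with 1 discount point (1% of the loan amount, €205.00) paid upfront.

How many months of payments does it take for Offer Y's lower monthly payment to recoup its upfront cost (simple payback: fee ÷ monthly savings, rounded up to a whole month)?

22 months

Offer X: monthly rate = 7.75%/12 = 0.0064583; payment = 20,500 × 0.0064583 / (1 − (1+0.0064583)^−60) = €413.22.
Offer Y: at 6.75% the monthly rate is 0.0056250, so the payment is 20,500 × 0.0056250 / (1 − 1.0056250^−60) = €403.51.
Monthly savings = €413.22 − €403.51 = €9.71.
Break-even = €205.00 / €9.71 = 21.11 → 22 months.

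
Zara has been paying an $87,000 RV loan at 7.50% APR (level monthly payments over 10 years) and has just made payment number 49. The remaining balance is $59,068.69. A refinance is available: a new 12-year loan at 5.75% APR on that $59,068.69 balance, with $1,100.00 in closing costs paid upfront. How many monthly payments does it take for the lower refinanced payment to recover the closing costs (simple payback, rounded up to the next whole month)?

3 months

Current payment = 87,000 × 7.5%/12 / (1 − (1+0.0062500)^−120) = $1,032.71.
Refinanced payment = 59,068.69 × 0.0047917 / (1 − (1+0.0047917)^−144) = $568.81.
Monthly savings = $1,032.71 − $568.81 = $463.90.
Break-even = $1,100.00 / $463.90 = 2.37 → 3 months.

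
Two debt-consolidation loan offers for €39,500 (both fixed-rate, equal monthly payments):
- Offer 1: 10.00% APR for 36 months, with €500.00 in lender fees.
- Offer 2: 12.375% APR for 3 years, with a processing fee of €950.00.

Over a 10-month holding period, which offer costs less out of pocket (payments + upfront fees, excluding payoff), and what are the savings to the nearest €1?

Offer 1: at 10.00% the monthly rate is 0.0083333, so the payment is 39,500 × 0.0083333 / (1 − 1.0083333^−36) = €1,274.55.
Offer 2: monthly rate = 12.375%/12 = 0.0103125; payment = 39,500 × 0.0103125 / (1 − (1+0.0103125)^−36) = €1,319.05.
Over 10 months: Offer 1 costs 10 × €1,274.55 + €500.00 = €13,245.50; Offer 2 costs 10 × €1,319.05 + €950.00 = €14,140.50.
Offer 1 is cheaper by €14,140.50 − €13,245.50 = €895.00.

Offer 1 by €895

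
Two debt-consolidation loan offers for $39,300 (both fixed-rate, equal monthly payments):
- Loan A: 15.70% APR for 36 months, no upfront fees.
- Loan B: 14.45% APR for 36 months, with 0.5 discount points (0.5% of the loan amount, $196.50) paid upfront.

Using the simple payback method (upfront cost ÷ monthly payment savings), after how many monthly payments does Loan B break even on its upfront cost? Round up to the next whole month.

9 months

Loan A: at 15.70% the monthly rate is 0.0130833, so the payment is 39,300 × 0.0130833 / (1 − 1.0130833^−36) = $1,375.86.
Loan B: monthly rate = 14.45%/12 = 0.0120417; payment = 39,300 × 0.0120417 / (1 − (1+0.0120417)^−36) = $1,351.79.
Monthly savings = $1,375.86 − $1,351.79 = $24.07.
Break-even = $196.50 / $24.07 = 8.16 → 9 months.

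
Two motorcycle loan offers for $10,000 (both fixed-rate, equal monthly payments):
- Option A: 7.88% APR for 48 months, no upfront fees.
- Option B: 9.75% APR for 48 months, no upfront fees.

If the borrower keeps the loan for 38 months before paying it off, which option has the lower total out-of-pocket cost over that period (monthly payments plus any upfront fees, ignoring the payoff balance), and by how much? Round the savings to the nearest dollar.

Option A: at 7.88% the monthly rate is 0.0065667, so the payment is 10,000 × 0.0065667 / (1 − 1.0065667^−48) = $243.57.
Option B: monthly rate = 9.75%/12 = 0.0081250; payment = 10,000 × 0.0081250 / (1 − (1+0.0081250)^−48) = $252.43.
Over 38 months: Option A costs 38 × $243.57 = $9,255.66; Option B costs 38 × $252.43 = $9,592.34.
Option A is cheaper by $9,592.34 − $9,255.66 = $336.68.

Option A by $337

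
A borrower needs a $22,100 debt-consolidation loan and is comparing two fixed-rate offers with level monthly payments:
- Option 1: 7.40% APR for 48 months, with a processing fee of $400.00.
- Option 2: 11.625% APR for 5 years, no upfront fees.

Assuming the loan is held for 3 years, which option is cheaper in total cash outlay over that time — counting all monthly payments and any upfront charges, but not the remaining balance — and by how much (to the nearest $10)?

Option 2 by $2,050

Option 1: monthly rate = 7.4%/12 = 0.0061667; payment = 22,100 × 0.0061667 / (1 − (1+0.0061667)^−48) = $533.32.
Option 2: monthly rate = 11.625%/12 = 0.0096875; payment = 22,100 × 0.0096875 / (1 − (1+0.0096875)^−60) = $487.42.
Over 36 months: Option 1 costs 36 × $533.32 + $400.00 = $19,599.52; Option 2 costs 36 × $487.42 = $17,547.12.
Option 2 is cheaper by $19,599.52 − $17,547.12 = $2,052.40.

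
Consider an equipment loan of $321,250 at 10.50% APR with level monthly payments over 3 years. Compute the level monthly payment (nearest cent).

$10,441.41

At 10.50% the monthly rate is 0.0087500, so the payment is 321,250 × 0.0087500 / (1 − 1.0087500^−36) = $10,441.41.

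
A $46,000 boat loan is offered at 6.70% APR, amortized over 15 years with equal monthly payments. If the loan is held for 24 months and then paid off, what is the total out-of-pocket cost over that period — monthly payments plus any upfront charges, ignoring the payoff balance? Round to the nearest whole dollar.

$9,739

Monthly rate = 6.7%/12 = 0.0055833; payment = 46,000 × 0.0055833 / (1 − (1+0.0055833)^−180) = $405.78.
Total outlay = 24 × $405.78 = $9,738.72.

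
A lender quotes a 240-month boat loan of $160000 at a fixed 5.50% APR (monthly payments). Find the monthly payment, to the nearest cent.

Monthly rate = 5.5%/12 = 0.0045833; payment = 160,000 × 0.0045833 / (1 − (1+0.0045833)^−240) = $1,100.62.

$1,100.62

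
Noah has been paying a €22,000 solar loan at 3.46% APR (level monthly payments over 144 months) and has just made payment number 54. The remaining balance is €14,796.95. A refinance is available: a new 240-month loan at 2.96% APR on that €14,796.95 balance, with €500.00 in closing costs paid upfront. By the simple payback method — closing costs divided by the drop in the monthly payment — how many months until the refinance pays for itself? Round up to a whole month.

5 months

Current payment = 22,000 × 3.46%/12 / (1 − (1+0.0028833)^−144) = €186.90.
Refinanced payment = 14,796.95 × 0.0024667 / (1 − (1+0.0024667)^−240) = €81.77.
Monthly savings = €186.90 − €81.77 = €105.13.
Break-even = €500.00 / €105.13 = 4.76 → 5 months.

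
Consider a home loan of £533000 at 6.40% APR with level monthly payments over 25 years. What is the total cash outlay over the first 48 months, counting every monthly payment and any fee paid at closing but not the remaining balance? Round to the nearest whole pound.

£171,150

At 6.40% the monthly rate is 0.0053333, so the payment is 533,000 × 0.0053333 / (1 − 1.0053333^−300) = £3,565.62.
Total outlay = 48 × £3,565.62 = £171,149.76.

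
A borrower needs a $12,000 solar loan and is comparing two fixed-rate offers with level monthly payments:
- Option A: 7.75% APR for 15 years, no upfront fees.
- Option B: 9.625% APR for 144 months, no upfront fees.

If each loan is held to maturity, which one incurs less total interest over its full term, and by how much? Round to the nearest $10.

Option A: at 7.75% the monthly rate is 0.0064583, so the payment is 12,000 × 0.0064583 / (1 − 1.0064583^−180) = $112.95.
Total interest on Option A = 180 × $112.95 − $12,000 = $8,331.00.
Option B: at 9.625% the monthly rate is 0.0080208, so the payment is 12,000 × 0.0080208 / (1 − 1.0080208^−144) = $140.82.
Total interest on Option B = 144 × $140.82 − $12,000 = $8,278.08.
Option B is lower by $52.92.

Option B by $50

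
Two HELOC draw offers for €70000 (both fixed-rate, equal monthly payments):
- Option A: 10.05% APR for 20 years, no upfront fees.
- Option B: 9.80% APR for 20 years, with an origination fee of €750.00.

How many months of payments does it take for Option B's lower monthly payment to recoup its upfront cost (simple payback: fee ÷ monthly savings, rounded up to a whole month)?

65 months

Option A: at 10.05% the monthly rate is 0.0083750, so the payment is 70,000 × 0.0083750 / (1 − 1.0083750^−240) = €677.84.
Option B: at 9.80% the monthly rate is 0.0081667, so the payment is 70,000 × 0.0081667 / (1 − 1.0081667^−240) = €666.27.
Monthly savings = €677.84 − €666.27 = €11.57.
Break-even = €750.00 / €11.57 = 64.82 → 65 months.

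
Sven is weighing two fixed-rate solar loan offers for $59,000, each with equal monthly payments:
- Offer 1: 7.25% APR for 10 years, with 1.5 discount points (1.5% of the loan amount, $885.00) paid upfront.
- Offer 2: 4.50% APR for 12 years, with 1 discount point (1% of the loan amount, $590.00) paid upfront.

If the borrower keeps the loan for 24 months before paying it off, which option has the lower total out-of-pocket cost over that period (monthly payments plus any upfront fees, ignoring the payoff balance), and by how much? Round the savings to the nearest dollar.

Offer 2 by $4,175

Offer 1: at 7.25% the monthly rate is 0.0060417, so the payment is 59,000 × 0.0060417 / (1 − 1.0060417^−120) = $692.67.
Offer 2: monthly rate = 4.5%/12 = 0.0037500; payment = 59,000 × 0.0037500 / (1 − (1+0.0037500)^−144) = $531.00.
Over 24 months: Offer 1 costs 24 × $692.67 + $885.00 = $17,509.08; Offer 2 costs 24 × $531.00 + $590.00 = $13,334.00.
Offer 2 is cheaper by $17,509.08 − $13,334.00 = $4,175.08.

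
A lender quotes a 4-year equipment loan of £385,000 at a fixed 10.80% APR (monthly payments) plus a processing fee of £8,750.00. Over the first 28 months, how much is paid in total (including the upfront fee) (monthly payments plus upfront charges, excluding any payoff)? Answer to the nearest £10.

£286,320

At 10.80% the monthly rate is 0.0090000, so the payment is 385,000 × 0.0090000 / (1 − 1.0090000^−48) = £9,913.17.
Total outlay = 28 × £9,913.17 + £8,750.00 = £286,318.76.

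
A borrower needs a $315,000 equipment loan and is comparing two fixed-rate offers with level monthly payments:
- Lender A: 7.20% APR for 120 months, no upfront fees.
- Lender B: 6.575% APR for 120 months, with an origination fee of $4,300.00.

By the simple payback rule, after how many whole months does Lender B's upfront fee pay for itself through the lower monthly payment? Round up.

43 months

Lender A: at 7.20% the monthly rate is 0.0060000, so the payment is 315,000 × 0.0060000 / (1 − 1.0060000^−120) = $3,689.97.
Lender B: monthly rate = 6.575%/12 = 0.0054792; payment = 315,000 × 0.0054792 / (1 − (1+0.0054792)^−120) = $3,588.79.
Monthly savings = $3,689.97 − $3,588.79 = $101.18.
Break-even = $4,300.00 / $101.18 = 42.50 → 43 months.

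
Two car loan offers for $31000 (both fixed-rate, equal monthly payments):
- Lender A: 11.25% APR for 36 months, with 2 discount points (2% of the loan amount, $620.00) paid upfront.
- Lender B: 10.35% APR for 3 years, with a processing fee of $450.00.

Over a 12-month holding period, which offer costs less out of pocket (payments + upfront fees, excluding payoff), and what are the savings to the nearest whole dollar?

Lender B by $328

Lender A: monthly rate = 11.25%/12 = 0.0093750; payment = 31,000 × 0.0093750 / (1 − (1+0.0093750)^−36) = $1,018.57.
Lender B: monthly rate = 10.35%/12 = 0.0086250; payment = 31,000 × 0.0086250 / (1 − (1+0.0086250)^−36) = $1,005.38.
Over 12 months: Lender A costs 12 × $1,018.57 + $620.00 = $12,842.84; Lender B costs 12 × $1,005.38 + $450.00 = $12,514.56.
Lender B is cheaper by $12,842.84 − $12,514.56 = $328.28.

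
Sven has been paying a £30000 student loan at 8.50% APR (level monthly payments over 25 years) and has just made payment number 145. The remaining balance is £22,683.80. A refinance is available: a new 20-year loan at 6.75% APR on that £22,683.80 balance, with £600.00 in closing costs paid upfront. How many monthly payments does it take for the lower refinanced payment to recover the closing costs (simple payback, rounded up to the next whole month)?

9 months

Current payment = 30,000 × 8.5%/12 / (1 − (1+0.0070833)^−300) = £241.57.
Refinanced payment = 22,683.80 × 0.0056250 / (1 − (1+0.0056250)^−240) = £172.48.
Monthly savings = £241.57 − £172.48 = £69.09.
Break-even = £600.00 / £69.09 = 8.68 → 9 months.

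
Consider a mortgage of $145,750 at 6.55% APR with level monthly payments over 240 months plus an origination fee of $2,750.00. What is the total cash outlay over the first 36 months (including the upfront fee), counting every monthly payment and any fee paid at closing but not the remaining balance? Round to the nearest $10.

Monthly rate = 6.55%/12 = 0.0054583; payment = 145,750 × 0.0054583 / (1 − (1+0.0054583)^−240) = $1,090.97.
Total outlay = 36 × $1,090.97 + $2,750.00 = $42,024.92.

$42,020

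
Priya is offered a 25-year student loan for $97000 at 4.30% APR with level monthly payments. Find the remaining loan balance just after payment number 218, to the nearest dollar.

$37,472

With monthly rate i = 4.3%/12 = 0.0035833, the balance after k of n payments is P · [(1+i)^n − (1+i)^k] / [(1+i)^n − 1].
(1+0.0035833)^300 = 2.92436846 and (1+0.0035833)^218 = 2.18097148, so the balance is 97,000 × (2.92436846 − 2.18097148) / (2.92436846 − 1) = $37,471.78.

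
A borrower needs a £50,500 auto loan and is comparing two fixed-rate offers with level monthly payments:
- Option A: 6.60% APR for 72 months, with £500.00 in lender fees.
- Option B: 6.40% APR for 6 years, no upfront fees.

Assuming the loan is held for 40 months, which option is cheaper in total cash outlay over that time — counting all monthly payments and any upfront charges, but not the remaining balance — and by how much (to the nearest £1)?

Option B by £692

Option A: at 6.60% the monthly rate is 0.0055000, so the payment is 50,500 × 0.0055000 / (1 − 1.0055000^−72) = £851.31.
Option B: at 6.40% the monthly rate is 0.0053333, so the payment is 50,500 × 0.0053333 / (1 − 1.0053333^−72) = £846.50.
Over 40 months: Option A costs 40 × £851.31 + £500.00 = £34,552.40; Option B costs 40 × £846.50 = £33,860.00.
Option B is cheaper by £34,552.40 − £33,860.00 = £692.40.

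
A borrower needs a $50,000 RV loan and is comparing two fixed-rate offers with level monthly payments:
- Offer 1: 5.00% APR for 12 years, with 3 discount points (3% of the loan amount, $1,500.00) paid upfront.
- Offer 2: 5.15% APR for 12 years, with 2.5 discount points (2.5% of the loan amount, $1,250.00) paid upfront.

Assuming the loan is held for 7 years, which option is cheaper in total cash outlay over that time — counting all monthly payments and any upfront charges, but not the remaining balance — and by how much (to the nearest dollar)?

Offer 1 by $67

Offer 1: at 5.00% the monthly rate is 0.0041667, so the payment is 50,000 × 0.0041667 / (1 − 1.0041667^−144) = $462.45.
Offer 2: at 5.15% the monthly rate is 0.0042917, so the payment is 50,000 × 0.0042917 / (1 − 1.0042917^−144) = $466.22.
Over 84 months: Offer 1 costs 84 × $462.45 + $1,500.00 = $40,345.80; Offer 2 costs 84 × $466.22 + $1,250.00 = $40,412.48.
Offer 1 is cheaper by $40,412.48 − $40,345.80 = $66.68.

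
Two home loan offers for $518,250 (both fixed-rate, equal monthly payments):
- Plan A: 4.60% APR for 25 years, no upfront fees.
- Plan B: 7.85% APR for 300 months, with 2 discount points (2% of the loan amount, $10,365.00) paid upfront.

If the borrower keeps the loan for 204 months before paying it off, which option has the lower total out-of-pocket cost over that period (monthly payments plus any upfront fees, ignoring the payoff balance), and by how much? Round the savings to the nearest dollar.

Plan A by $222,215

Plan A: at 4.60% the monthly rate is 0.0038333, so the payment is 518,250 × 0.0038333 / (1 − 1.0038333^−300) = $2,910.10.
Plan B: at 7.85% the monthly rate is 0.0065417, so the payment is 518,250 × 0.0065417 / (1 − 1.0065417^−300) = $3,948.58.
Over 204 months: Plan A costs 204 × $2,910.10 = $593,660.40; Plan B costs 204 × $3,948.58 + $10,365.00 = $815,875.32.
Plan A is cheaper by $815,875.32 − $593,660.40 = $222,214.92.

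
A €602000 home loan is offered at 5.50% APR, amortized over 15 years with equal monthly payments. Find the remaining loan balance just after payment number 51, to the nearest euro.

With monthly rate i = 5.5%/12 = 0.0045833, the balance after k of n payments is P · [(1+i)^n − (1+i)^k] / [(1+i)^n − 1].
(1+0.0045833)^180 = 2.27758377 and (1+0.0045833)^51 = 1.26265413, so the balance is 602,000 × (2.27758377 − 1.26265413) / (2.27758377 − 1) = €478,236.86.

€478,237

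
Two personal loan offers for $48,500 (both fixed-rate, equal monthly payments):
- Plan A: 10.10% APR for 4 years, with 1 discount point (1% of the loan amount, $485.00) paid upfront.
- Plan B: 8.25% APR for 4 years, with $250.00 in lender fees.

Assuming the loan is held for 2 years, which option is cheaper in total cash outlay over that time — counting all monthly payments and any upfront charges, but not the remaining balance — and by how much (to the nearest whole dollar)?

Plan A: at 10.10% the monthly rate is 0.0084167, so the payment is 48,500 × 0.0084167 / (1 − 1.0084167^−48) = $1,232.42.
Plan B: monthly rate = 8.25%/12 = 0.0068750; payment = 48,500 × 0.0068750 / (1 − (1+0.0068750)^−48) = $1,189.73.
Over 24 months: Plan A costs 24 × $1,232.42 + $485.00 = $30,063.08; Plan B costs 24 × $1,189.73 + $250.00 = $28,803.52.
Plan B is cheaper by $30,063.08 − $28,803.52 = $1,259.56.

Plan B by $1,260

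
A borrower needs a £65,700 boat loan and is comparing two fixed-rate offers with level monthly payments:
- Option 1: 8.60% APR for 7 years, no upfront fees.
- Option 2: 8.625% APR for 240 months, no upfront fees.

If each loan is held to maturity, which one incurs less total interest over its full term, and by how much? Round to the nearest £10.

Option 1 by £50,410

Option 1: at 8.60% the monthly rate is 0.0071667, so the payment is 65,700 × 0.0071667 / (1 − 1.0071667^−84) = £1,043.76.
Total interest on Option 1 = 84 × £1,043.76 − £65,700 = £21,975.84.
Option 2: monthly rate = 8.625%/12 = 0.0071875; payment = 65,700 × 0.0071875 / (1 − (1+0.0071875)^−240) = £575.37.
Total interest on Option 2 = 240 × £575.37 − £65,700 = £72,388.80.
Option 1 is lower by £50,412.96.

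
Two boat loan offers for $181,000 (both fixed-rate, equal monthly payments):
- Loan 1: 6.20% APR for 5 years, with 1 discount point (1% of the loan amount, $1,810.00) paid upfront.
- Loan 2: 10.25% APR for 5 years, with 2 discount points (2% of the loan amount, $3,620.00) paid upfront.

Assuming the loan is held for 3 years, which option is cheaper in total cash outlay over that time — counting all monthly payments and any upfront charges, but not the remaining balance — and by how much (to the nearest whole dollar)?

Loan 1 by $14,479

Loan 1: monthly rate = 6.2%/12 = 0.0051667; payment = 181,000 × 0.0051667 / (1 − (1+0.0051667)^−60) = $3,516.09.
Loan 2: monthly rate = 10.25%/12 = 0.0085417; payment = 181,000 × 0.0085417 / (1 − (1+0.0085417)^−60) = $3,868.02.
Over 36 months: Loan 1 costs 36 × $3,516.09 + $1,810.00 = $128,389.24; Loan 2 costs 36 × $3,868.02 + $3,620.00 = $142,868.72.
Loan 1 is cheaper by $142,868.72 − $128,389.24 = $14,479.48.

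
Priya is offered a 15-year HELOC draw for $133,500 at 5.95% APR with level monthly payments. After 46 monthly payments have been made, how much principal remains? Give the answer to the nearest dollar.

With monthly rate i = 5.95%/12 = 0.0049583, the balance after k of n payments is P · [(1+i)^n − (1+i)^k] / [(1+i)^n − 1].
(1+0.0049583)^180 = 2.43584722 and (1+0.0049583)^46 = 1.25548222, so the balance is 133,500 × (2.43584722 − 1.25548222) / (2.43584722 − 1) = $109,746.17.

$109,746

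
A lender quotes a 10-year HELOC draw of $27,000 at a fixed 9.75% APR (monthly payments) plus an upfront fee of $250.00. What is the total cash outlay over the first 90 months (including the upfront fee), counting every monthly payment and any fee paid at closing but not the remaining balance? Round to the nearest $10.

At 9.75% the monthly rate is 0.0081250, so the payment is 27,000 × 0.0081250 / (1 − 1.0081250^−120) = $353.08.
Total outlay = 90 × $353.08 + $250.00 = $32,027.20.

$32,030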